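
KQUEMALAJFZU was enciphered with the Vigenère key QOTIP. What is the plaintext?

UCBWXKXHBQJG

Repeat the key across the ciphertext: QOTIPQOTIPQO
K(10)−Q(16): -6≡20 → U
Q(16)−O(14): 2 → C
U(20)−T(19): 1 → B
E(4)−I(8): -4≡22 → W
M(12)−P(15): -3≡23 → X
A(0)−Q(16): -16≡10 → K
L(11)−O(14): -3≡23 → X
A(0)−T(19): -19≡7 → H
J(9)−I(8): 1 → B
F(5)−P(15): -10≡16 → Q
Z(25)−Q(16): 9 → J
U(20)−O(14): 6 → G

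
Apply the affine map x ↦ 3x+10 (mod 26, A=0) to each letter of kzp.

ohd

k(10): 3·10+10=40≡14 → o
z(25): 3·25+10=85≡7 → h
p(15): 3·15+10=55≡3 → d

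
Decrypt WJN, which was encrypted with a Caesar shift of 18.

W(22): 22−18=4 → E
J(9): 9−18=-9≡17 → R
N(13): 13−18=-5≡21 → V

ERV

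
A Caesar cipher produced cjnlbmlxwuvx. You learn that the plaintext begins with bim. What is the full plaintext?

bimkalkwvtuw

From the crib: c(2)−b(1)=1, so the shift is 1.
Subtract 1 from each ciphertext letter:
c(2): 2−1=1 → b
j(9): 9−1=8 → i
n(13): 13−1=12 → m
l(11): 11−1=10 → k
b(1): 1−1=0 → a
m(12): 12−1=11 → l
l(11): 11−1=10 → k
x(23): 23−1=22 → w
w(22): 22−1=21 → v
u(20): 20−1=19 → t
v(21): 21−1=20 → u
x(23): 23−1=22 → w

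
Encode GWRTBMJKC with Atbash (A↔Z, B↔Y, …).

G(6) → T(19)
W(22) → D(3)
R(17) → I(8)
T(19) → G(6)
B(1) → Y(24)
M(12) → N(13)
J(9) → Q(16)
K(10) → P(15)
C(2) → X(23)

TDIGYNQPX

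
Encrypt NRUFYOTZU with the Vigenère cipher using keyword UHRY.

HYLDSVKXO

Repeat the key across the message: UHRYUHRYU
N(13)+U(20): 33≡7 → H
R(17)+H(7): 24 → Y
U(20)+R(17): 37≡11 → L
F(5)+Y(24): 29≡3 → D
Y(24)+U(20): 44≡18 → S
O(14)+H(7): 21 → V
T(19)+R(17): 36≡10 → K
Z(25)+Y(24): 49≡23 → X
U(20)+U(20): 40≡14 → O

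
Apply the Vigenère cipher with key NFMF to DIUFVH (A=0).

Repeat the key across the message: NFMFNF
D(3)+N(13): 16 → Q
I(8)+F(5): 13 → N
U(20)+M(12): 32≡6 → G
F(5)+F(5): 10 → K
V(21)+N(13): 34≡8 → I
H(7)+F(5): 12 → M

QNGKIM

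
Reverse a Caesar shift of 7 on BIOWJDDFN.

UBHPCWWYG

B(1): 1−7=-6≡20 → U
I(8): 8−7=1 → B
O(14): 14−7=7 → H
W(22): 22−7=15 → P
J(9): 9−7=2 → C
D(3): 3−7=-4≡22 → W
D(3): 3−7=-4≡22 → W
F(5): 5−7=-2≡24 → Y
N(13): 13−7=6 → G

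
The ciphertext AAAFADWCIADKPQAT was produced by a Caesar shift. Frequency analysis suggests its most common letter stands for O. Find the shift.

The most frequent ciphertext letter is A (appears 6 times).
A is position 0; O is position 14.
Shift = -14≡12.

12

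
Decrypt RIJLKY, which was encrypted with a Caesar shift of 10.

R(17): 17−10=7 → H
I(8): 8−10=-2≡24 → Y
J(9): 9−10=-1≡25 → Z
L(11): 11−10=1 → B
K(10): 10−10=0 → A
Y(24): 24−10=14 → O

HYZBAO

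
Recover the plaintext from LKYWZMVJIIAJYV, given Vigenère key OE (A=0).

Repeat the key across the ciphertext: OEOEOEOEOEOEOE
L(11)−O(14): -3≡23 → X
K(10)−E(4): 6 → G
Y(24)−O(14): 10 → K
W(22)−E(4): 18 → S
Z(25)−O(14): 11 → L
M(12)−E(4): 8 → I
V(21)−O(14): 7 → H
J(9)−E(4): 5 → F
I(8)−O(14): -6≡20 → U
I(8)−E(4): 4 → E
A(0)−O(14): -14≡12 → M
J(9)−E(4): 5 → F
Y(24)−O(14): 10 → K
V(21)−E(4): 17 → R

XGKSLIHFUEMFKR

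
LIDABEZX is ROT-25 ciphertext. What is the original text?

L(11): 11−25=-14≡12 → M
I(8): 8−25=-17≡9 → J
D(3): 3−25=-22≡4 → E
A(0): 0−25=-25≡1 → B
B(1): 1−25=-24≡2 → C
E(4): 4−25=-21≡5 → F
Z(25): 25−25=0 → A
X(23): 23−25=-2≡24 → Y

MJEBCFAY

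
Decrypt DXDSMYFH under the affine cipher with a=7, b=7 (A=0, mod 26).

SGSJXVWA

The inverse of 7 mod 26 is 15, since 7·15=105≡1. Apply D(y)=15·(y−7) mod 26:
D(3): 15·(3−7)=-60≡18 → S
X(23): 15·(23−7)=240≡6 → G
D(3): 15·(3−7)=-60≡18 → S
S(18): 15·(18−7)=165≡9 → J
M(12): 15·(12−7)=75≡23 → X
Y(24): 15·(24−7)=255≡21 → V
F(5): 15·(5−7)=-30≡22 → W
H(7): 15·(7−7)=0 → A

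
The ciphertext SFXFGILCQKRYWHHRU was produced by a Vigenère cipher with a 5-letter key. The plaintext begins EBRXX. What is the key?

Subtract each crib letter from the matching ciphertext letter (mod 26):
S(18)−E(4)=14 → O
F(5)−B(1)=4 → E
X(23)−R(17)=6 → G
F(5)−X(23)=-18≡8 → I
G(6)−X(23)=-17≡9 → J

OEGIJ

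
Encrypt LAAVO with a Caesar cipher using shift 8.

TIIDW

L(11): 11+8=19 → T
A(0): 0+8=8 → I
A(0): 0+8=8 → I
V(21): 21+8=29≡3 → D
O(14): 14+8=22 → W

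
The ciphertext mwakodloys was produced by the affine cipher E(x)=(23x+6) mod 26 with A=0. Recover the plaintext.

The inverse of 23 mod 26 is 17, since 23·17=391≡1. Apply D(y)=17·(y−6) mod 26:
m(12): 17·(12−6)=102≡24 → y
w(22): 17·(22−6)=272≡12 → m
a(0): 17·(0−6)=-102≡2 → c
k(10): 17·(10−6)=68≡16 → q
o(14): 17·(14−6)=136≡6 → g
d(3): 17·(3−6)=-51≡1 → b
l(11): 17·(11−6)=85≡7 → h
o(14): 17·(14−6)=136≡6 → g
y(24): 17·(24−6)=306≡20 → u
s(18): 17·(18−6)=204≡22 → w

ymcqgbhguw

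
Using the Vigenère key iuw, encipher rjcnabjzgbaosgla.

Repeat the key across the message: iuwiuwiuwiuwiuwi
r(17)+i(8): 25 → z
j(9)+u(20): 29≡3 → d
c(2)+w(22): 24 → y
n(13)+i(8): 21 → v
a(0)+u(20): 20 → u
b(1)+w(22): 23 → x
j(9)+i(8): 17 → r
z(25)+u(20): 45≡19 → t
g(6)+w(22): 28≡2 → c
b(1)+i(8): 9 → j
a(0)+u(20): 20 → u
o(14)+w(22): 36≡10 → k
s(18)+i(8): 26≡0 → a
g(6)+u(20): 26≡0 → a
l(11)+w(22): 33≡7 → h
a(0)+i(8): 8 → i

zdyvuxrtcjukaahi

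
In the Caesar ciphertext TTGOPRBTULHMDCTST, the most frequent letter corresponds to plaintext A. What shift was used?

19

The most frequent ciphertext letter is T (appears 5 times).
T is position 19; A is position 0.
Shift = 19.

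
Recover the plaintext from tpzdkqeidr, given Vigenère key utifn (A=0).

Repeat the key across the ciphertext: utifnutifn
t(19)−u(20): -1≡25 → z
p(15)−t(19): -4≡22 → w
z(25)−i(8): 17 → r
d(3)−f(5): -2≡24 → y
k(10)−n(13): -3≡23 → x
q(16)−u(20): -4≡22 → w
e(4)−t(19): -15≡11 → l
i(8)−i(8): 0 → a
d(3)−f(5): -2≡24 → y
r(17)−n(13): 4 → e

zwryxwlaye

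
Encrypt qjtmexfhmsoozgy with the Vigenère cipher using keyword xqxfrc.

nzqrvzcxjxfqwwv

Repeat the key across the message: xqxfrcxqxfrcxqx
q(16)+x(23): 39≡13 → n
j(9)+q(16): 25 → z
t(19)+x(23): 42≡16 → q
m(12)+f(5): 17 → r
e(4)+r(17): 21 → v
x(23)+c(2): 25 → z
f(5)+x(23): 28≡2 → c
h(7)+q(16): 23 → x
m(12)+x(23): 35≡9 → j
s(18)+f(5): 23 → x
o(14)+r(17): 31≡5 → f
o(14)+c(2): 16 → q
z(25)+x(23): 48≡22 → w
g(6)+q(16): 22 → w
y(24)+x(23): 47≡21 → v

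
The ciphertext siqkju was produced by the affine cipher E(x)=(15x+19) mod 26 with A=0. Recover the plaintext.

tbfpih

The inverse of 15 mod 26 is 7, since 15·7=105≡1. Apply D(y)=7·(y−19) mod 26:
s(18): 7·(18−19)=-7≡19 → t
i(8): 7·(8−19)=-77≡1 → b
q(16): 7·(16−19)=-21≡5 → f
k(10): 7·(10−19)=-63≡15 → p
j(9): 7·(9−19)=-70≡8 → i
u(20): 7·(20−19)=7 → h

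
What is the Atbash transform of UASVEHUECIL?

FZHEVSFVXRO

U(20) → F(5)
A(0) → Z(25)
S(18) → H(7)
V(21) → E(4)
E(4) → V(21)
H(7) → S(18)
U(20) → F(5)
E(4) → V(21)
C(2) → X(23)
I(8) → R(17)
L(11) → O(14)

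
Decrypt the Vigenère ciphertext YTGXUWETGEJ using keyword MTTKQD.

MANNETSANUT

Repeat the key across the ciphertext: MTTKQDMTTKQ
Y(24)−M(12): 12 → M
T(19)−T(19): 0 → A
G(6)−T(19): -13≡13 → N
X(23)−K(10): 13 → N
U(20)−Q(16): 4 → E
W(22)−D(3): 19 → T
E(4)−M(12): -8≡18 → S
T(19)−T(19): 0 → A
G(6)−T(19): -13≡13 → N
E(4)−K(10): -6≡20 → U
J(9)−Q(16): -7≡19 → T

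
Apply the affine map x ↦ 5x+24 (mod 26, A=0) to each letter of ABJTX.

YDRPJ

A(0): 5·0+24=24 → Y
B(1): 5·1+24=29≡3 → D
J(9): 5·9+24=69≡17 → R
T(19): 5·19+24=119≡15 → P
X(23): 5·23+24=139≡9 → J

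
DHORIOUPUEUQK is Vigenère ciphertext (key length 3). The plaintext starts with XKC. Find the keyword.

Subtract each crib letter from the matching ciphertext letter (mod 26):
D(3)−X(23)=-20≡6 → G
H(7)−K(10)=-3≡23 → X
O(14)−C(2)=12 → M

GXM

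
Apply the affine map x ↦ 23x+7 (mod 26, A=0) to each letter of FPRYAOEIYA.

F(5): 23·5+7=122≡18 → S
P(15): 23·15+7=352≡14 → O
R(17): 23·17+7=398≡8 → I
Y(24): 23·24+7=559≡13 → N
A(0): 23·0+7=7 → H
O(14): 23·14+7=329≡17 → R
E(4): 23·4+7=99≡21 → V
I(8): 23·8+7=191≡9 → J
Y(24): 23·24+7=559≡13 → N
A(0): 23·0+7=7 → H

SOINHRVJNH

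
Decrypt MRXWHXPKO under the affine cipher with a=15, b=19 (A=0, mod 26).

The inverse of 15 mod 26 is 7, since 15·7=105≡1. Apply D(y)=7·(y−19) mod 26:
M(12): 7·(12−19)=-49≡3 → D
R(17): 7·(17−19)=-14≡12 → M
X(23): 7·(23−19)=28≡2 → C
W(22): 7·(22−19)=21 → V
H(7): 7·(7−19)=-84≡20 → U
X(23): 7·(23−19)=28≡2 → C
P(15): 7·(15−19)=-28≡24 → Y
K(10): 7·(10−19)=-63≡15 → P
O(14): 7·(14−19)=-35≡17 → R

DMCVUCYPR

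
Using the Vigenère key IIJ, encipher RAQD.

ZIZL

Repeat the key across the message: IIJI
R(17)+I(8): 25 → Z
A(0)+I(8): 8 → I
Q(16)+J(9): 25 → Z
D(3)+I(8): 11 → L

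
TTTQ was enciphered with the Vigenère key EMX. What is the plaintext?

Repeat the key across the ciphertext: EMXE
T(19)−E(4): 15 → P
T(19)−M(12): 7 → H
T(19)−X(23): -4≡22 → W
Q(16)−E(4): 12 → M

PHWM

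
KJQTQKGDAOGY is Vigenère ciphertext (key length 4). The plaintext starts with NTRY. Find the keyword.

XQZV

Subtract each crib letter from the matching ciphertext letter (mod 26):
K(10)−N(13)=-3≡23 → X
J(9)−T(19)=-10≡16 → Q
Q(16)−R(17)=-1≡25 → Z
T(19)−Y(24)=-5≡21 → V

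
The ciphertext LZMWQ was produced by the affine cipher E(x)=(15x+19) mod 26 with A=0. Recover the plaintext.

WQDVF

The inverse of 15 mod 26 is 7, since 15·7=105≡1. Apply D(y)=7·(y−19) mod 26:
L(11): 7·(11−19)=-56≡22 → W
Z(25): 7·(25−19)=42≡16 → Q
M(12): 7·(12−19)=-49≡3 → D
W(22): 7·(22−19)=21 → V
Q(16): 7·(16−19)=-21≡5 → F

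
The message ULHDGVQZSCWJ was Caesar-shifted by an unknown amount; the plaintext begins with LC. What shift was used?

9

From the crib: U(20)−L(11)=9, so the shift is 9.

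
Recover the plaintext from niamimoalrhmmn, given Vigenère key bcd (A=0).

Repeat the key across the ciphertext: bcdbcdbcdbcdbc
n(13)−b(1): 12 → m
i(8)−c(2): 6 → g
a(0)−d(3): -3≡23 → x
m(12)−b(1): 11 → l
i(8)−c(2): 6 → g
m(12)−d(3): 9 → j
o(14)−b(1): 13 → n
a(0)−c(2): -2≡24 → y
l(11)−d(3): 8 → i
r(17)−b(1): 16 → q
h(7)−c(2): 5 → f
m(12)−d(3): 9 → j
m(12)−b(1): 11 → l
n(13)−c(2): 11 → l

mgxlgjnyiqfjll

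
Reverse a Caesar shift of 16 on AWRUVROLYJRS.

KGBEFBYVITBC

A(0): 0−16=-16≡10 → K
W(22): 22−16=6 → G
R(17): 17−16=1 → B
U(20): 20−16=4 → E
V(21): 21−16=5 → F
R(17): 17−16=1 → B
O(14): 14−16=-2≡24 → Y
L(11): 11−16=-5≡21 → V
Y(24): 24−16=8 → I
J(9): 9−16=-7≡19 → T
R(17): 17−16=1 → B
S(18): 18−16=2 → C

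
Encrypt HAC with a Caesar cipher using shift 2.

H(7): 7+2=9 → J
A(0): 0+2=2 → C
C(2): 2+2=4 → E

JCE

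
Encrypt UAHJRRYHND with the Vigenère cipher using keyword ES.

Repeat the key across the message: ESESESESES
U(20)+E(4): 24 → Y
A(0)+S(18): 18 → S
H(7)+E(4): 11 → L
J(9)+S(18): 27≡1 → B
R(17)+E(4): 21 → V
R(17)+S(18): 35≡9 → J
Y(24)+E(4): 28≡2 → C
H(7)+S(18): 25 → Z
N(13)+E(4): 17 → R
D(3)+S(18): 21 → V

YSLBVJCZRV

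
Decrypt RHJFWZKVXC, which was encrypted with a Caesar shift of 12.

R(17): 17−12=5 → F
H(7): 7−12=-5≡21 → V
J(9): 9−12=-3≡23 → X
F(5): 5−12=-7≡19 → T
W(22): 22−12=10 → K
Z(25): 25−12=13 → N
K(10): 10−12=-2≡24 → Y
V(21): 21−12=9 → J
X(23): 23−12=11 → L
C(2): 2−12=-10≡16 → Q

FVXTKNYJLQ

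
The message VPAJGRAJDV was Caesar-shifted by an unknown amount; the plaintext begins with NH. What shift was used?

From the crib: V(21)−N(13)=8, so the shift is 8.

8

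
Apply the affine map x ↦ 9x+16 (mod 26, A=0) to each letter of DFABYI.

D(3): 9·3+16=43≡17 → R
F(5): 9·5+16=61≡9 → J
A(0): 9·0+16=16 → Q
B(1): 9·1+16=25 → Z
Y(24): 9·24+16=232≡24 → Y
I(8): 9·8+16=88≡10 → K

RJQZYK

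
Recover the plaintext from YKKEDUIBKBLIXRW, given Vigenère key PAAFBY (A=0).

Repeat the key across the ciphertext: PAAFBYPAAFBYPAA
Y(24)−P(15): 9 → J
K(10)−A(0): 10 → K
K(10)−A(0): 10 → K
E(4)−F(5): -1≡25 → Z
D(3)−B(1): 2 → C
U(20)−Y(24): -4≡22 → W
I(8)−P(15): -7≡19 → T
B(1)−A(0): 1 → B
K(10)−A(0): 10 → K
B(1)−F(5): -4≡22 → W
L(11)−B(1): 10 → K
I(8)−Y(24): -16≡10 → K
X(23)−P(15): 8 → I
R(17)−A(0): 17 → R
W(22)−A(0): 22 → W

JKKZCWTBKWKKIRW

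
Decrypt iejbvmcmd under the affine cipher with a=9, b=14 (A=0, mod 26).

iwlnvuqut

The inverse of 9 mod 26 is 3, since 9·3=27≡1. Apply D(y)=3·(y−14) mod 26:
i(8): 3·(8−14)=-18≡8 → i
e(4): 3·(4−14)=-30≡22 → w
j(9): 3·(9−14)=-15≡11 → l
b(1): 3·(1−14)=-39≡13 → n
v(21): 3·(21−14)=21 → v
m(12): 3·(12−14)=-6≡20 → u
c(2): 3·(2−14)=-36≡16 → q
m(12): 3·(12−14)=-6≡20 → u
d(3): 3·(3−14)=-33≡19 → t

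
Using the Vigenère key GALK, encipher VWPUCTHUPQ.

Repeat the key across the message: GALKGALKGA
V(21)+G(6): 27≡1 → B
W(22)+A(0): 22 → W
P(15)+L(11): 26≡0 → A
U(20)+K(10): 30≡4 → E
C(2)+G(6): 8 → I
T(19)+A(0): 19 → T
H(7)+L(11): 18 → S
U(20)+K(10): 30≡4 → E
P(15)+G(6): 21 → V
Q(16)+A(0): 16 → Q

BWAEITSEVQ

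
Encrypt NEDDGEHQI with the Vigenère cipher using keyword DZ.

QDGCJDKPL

Repeat the key across the message: DZDZDZDZD
N(13)+D(3): 16 → Q
E(4)+Z(25): 29≡3 → D
D(3)+D(3): 6 → G
D(3)+Z(25): 28≡2 → C
G(6)+D(3): 9 → J
E(4)+Z(25): 29≡3 → D
H(7)+D(3): 10 → K
Q(16)+Z(25): 41≡15 → P
I(8)+D(3): 11 → L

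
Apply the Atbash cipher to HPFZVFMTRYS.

H(7) → S(18)
P(15) → K(10)
F(5) → U(20)
Z(25) → A(0)
V(21) → E(4)
F(5) → U(20)
M(12) → N(13)
T(19) → G(6)
R(17) → I(8)
Y(24) → B(1)
S(18) → H(7)

SKUAEUNGIBH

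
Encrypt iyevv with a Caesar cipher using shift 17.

zpvmm

i(8): 8+17=25 → z
y(24): 24+17=41≡15 → p
e(4): 4+17=21 → v
v(21): 21+17=38≡12 → m
v(21): 21+17=38≡12 → m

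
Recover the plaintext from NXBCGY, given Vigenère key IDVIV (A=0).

Repeat the key across the ciphertext: IDVIVI
N(13)−I(8): 5 → F
X(23)−D(3): 20 → U
B(1)−V(21): -20≡6 → G
C(2)−I(8): -6≡20 → U
G(6)−V(21): -15≡11 → L
Y(24)−I(8): 16 → Q

FUGULQ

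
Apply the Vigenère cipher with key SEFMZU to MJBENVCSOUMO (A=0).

Repeat the key across the message: SEFMZUSEFMZU
M(12)+S(18): 30≡4 → E
J(9)+E(4): 13 → N
B(1)+F(5): 6 → G
E(4)+M(12): 16 → Q
N(13)+Z(25): 38≡12 → M
V(21)+U(20): 41≡15 → P
C(2)+S(18): 20 → U
S(18)+E(4): 22 → W
O(14)+F(5): 19 → T
U(20)+M(12): 32≡6 → G
M(12)+Z(25): 37≡11 → L
O(14)+U(20): 34≡8 → I

ENGQMPUWTGLI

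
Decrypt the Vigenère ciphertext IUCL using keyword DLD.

FJZI

Repeat the key across the ciphertext: DLDD
I(8)−D(3): 5 → F
U(20)−L(11): 9 → J
C(2)−D(3): -1≡25 → Z
L(11)−D(3): 8 → I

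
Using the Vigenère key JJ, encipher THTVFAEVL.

CQCEOJNEU

Repeat the key across the message: JJJJJJJJJ
T(19)+J(9): 28≡2 → C
H(7)+J(9): 16 → Q
T(19)+J(9): 28≡2 → C
V(21)+J(9): 30≡4 → E
F(5)+J(9): 14 → O
A(0)+J(9): 9 → J
E(4)+J(9): 13 → N
V(21)+J(9): 30≡4 → E
L(11)+J(9): 20 → U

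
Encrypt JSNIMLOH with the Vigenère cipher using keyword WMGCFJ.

FETKRUKT

Repeat the key across the message: WMGCFJWM
J(9)+W(22): 31≡5 → F
S(18)+M(12): 30≡4 → E
N(13)+G(6): 19 → T
I(8)+C(2): 10 → K
M(12)+F(5): 17 → R
L(11)+J(9): 20 → U
O(14)+W(22): 36≡10 → K
H(7)+M(12): 19 → T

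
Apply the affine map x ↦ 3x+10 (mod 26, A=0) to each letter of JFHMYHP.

J(9): 3·9+10=37≡11 → L
F(5): 3·5+10=25 → Z
H(7): 3·7+10=31≡5 → F
M(12): 3·12+10=46≡20 → U
Y(24): 3·24+10=82≡4 → E
H(7): 3·7+10=31≡5 → F
P(15): 3·15+10=55≡3 → D

LZFUEFD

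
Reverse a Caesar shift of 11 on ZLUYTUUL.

OAJNIJJA

Z(25): 25−11=14 → O
L(11): 11−11=0 → A
U(20): 20−11=9 → J
Y(24): 24−11=13 → N
T(19): 19−11=8 → I
U(20): 20−11=9 → J
U(20): 20−11=9 → J
L(11): 11−11=0 → A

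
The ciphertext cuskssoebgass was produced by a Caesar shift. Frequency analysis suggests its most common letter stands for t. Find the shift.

The most frequent ciphertext letter is s (appears 5 times).
s is position 18; t is position 19.
Shift = -1≡25.

25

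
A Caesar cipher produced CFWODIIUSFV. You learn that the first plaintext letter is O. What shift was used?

14

From the crib: C(2)−O(14)=-12≡14, so the shift is 14.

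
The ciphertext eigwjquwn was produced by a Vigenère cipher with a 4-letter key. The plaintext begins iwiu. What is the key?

wmyc

Subtract each crib letter from the matching ciphertext letter (mod 26):
e(4)−i(8)=-4≡22 → w
i(8)−w(22)=-14≡12 → m
g(6)−i(8)=-2≡24 → y
w(22)−u(20)=2 → c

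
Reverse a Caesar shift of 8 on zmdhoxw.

revzgpo

z(25): 25−8=17 → r
m(12): 12−8=4 → e
d(3): 3−8=-5≡21 → v
h(7): 7−8=-1≡25 → z
o(14): 14−8=6 → g
x(23): 23−8=15 → p
w(22): 22−8=14 → o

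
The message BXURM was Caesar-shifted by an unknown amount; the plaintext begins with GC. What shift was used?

21

From the crib: B(1)−G(6)=-5≡21, so the shift is 21.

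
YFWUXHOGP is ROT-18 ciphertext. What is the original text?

GNECFPWOX

Y(24): 24−18=6 → G
F(5): 5−18=-13≡13 → N
W(22): 22−18=4 → E
U(20): 20−18=2 → C
X(23): 23−18=5 → F
H(7): 7−18=-11≡15 → P
O(14): 14−18=-4≡22 → W
G(6): 6−18=-12≡14 → O
P(15): 15−18=-3≡23 → X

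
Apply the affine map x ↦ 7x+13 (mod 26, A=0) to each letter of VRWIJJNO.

ECLRYYAH

V(21): 7·21+13=160≡4 → E
R(17): 7·17+13=132≡2 → C
W(22): 7·22+13=167≡11 → L
I(8): 7·8+13=69≡17 → R
J(9): 7·9+13=76≡24 → Y
J(9): 7·9+13=76≡24 → Y
N(13): 7·13+13=104≡0 → A
O(14): 7·14+13=111≡7 → H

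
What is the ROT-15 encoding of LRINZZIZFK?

L(11): 11+15=26≡0 → A
R(17): 17+15=32≡6 → G
I(8): 8+15=23 → X
N(13): 13+15=28≡2 → C
Z(25): 25+15=40≡14 → O
Z(25): 25+15=40≡14 → O
I(8): 8+15=23 → X
Z(25): 25+15=40≡14 → O
F(5): 5+15=20 → U
K(10): 10+15=25 → Z

AGXCOOXOUZ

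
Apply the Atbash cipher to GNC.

G(6) → T(19)
N(13) → M(12)
C(2) → X(23)

TMX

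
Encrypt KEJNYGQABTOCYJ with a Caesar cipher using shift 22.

K(10): 10+22=32≡6 → G
E(4): 4+22=26≡0 → A
J(9): 9+22=31≡5 → F
N(13): 13+22=35≡9 → J
Y(24): 24+22=46≡20 → U
G(6): 6+22=28≡2 → C
Q(16): 16+22=38≡12 → M
A(0): 0+22=22 → W
B(1): 1+22=23 → X
T(19): 19+22=41≡15 → P
O(14): 14+22=36≡10 → K
C(2): 2+22=24 → Y
Y(24): 24+22=46≡20 → U
J(9): 9+22=31≡5 → F

GAFJUCMWXPKYUF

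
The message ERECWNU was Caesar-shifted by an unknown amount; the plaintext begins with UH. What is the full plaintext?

UHUSMDK

From the crib: E(4)−U(20)=-16≡10, so the shift is 10.
Subtract 10 from each ciphertext letter:
E(4): 4−10=-6≡20 → U
R(17): 17−10=7 → H
E(4): 4−10=-6≡20 → U
C(2): 2−10=-8≡18 → S
W(22): 22−10=12 → M
N(13): 13−10=3 → D
U(20): 20−10=10 → K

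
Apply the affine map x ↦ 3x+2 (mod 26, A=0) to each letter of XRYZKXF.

TBWZGTR

X(23): 3·23+2=71≡19 → T
R(17): 3·17+2=53≡1 → B
Y(24): 3·24+2=74≡22 → W
Z(25): 3·25+2=77≡25 → Z
K(10): 3·10+2=32≡6 → G
X(23): 3·23+2=71≡19 → T
F(5): 3·5+2=17 → R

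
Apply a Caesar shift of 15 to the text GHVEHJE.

VWKTWYT

G(6): 6+15=21 → V
H(7): 7+15=22 → W
V(21): 21+15=36≡10 → K
E(4): 4+15=19 → T
H(7): 7+15=22 → W
J(9): 9+15=24 → Y
E(4): 4+15=19 → T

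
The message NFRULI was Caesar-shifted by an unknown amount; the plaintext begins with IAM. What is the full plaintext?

From the crib: N(13)−I(8)=5, so the shift is 5.
Subtract 5 from each ciphertext letter:
N(13): 13−5=8 → I
F(5): 5−5=0 → A
R(17): 17−5=12 → M
U(20): 20−5=15 → P
L(11): 11−5=6 → G
I(8): 8−5=3 → D

IAMPGD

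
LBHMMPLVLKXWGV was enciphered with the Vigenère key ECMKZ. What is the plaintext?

Repeat the key across the ciphertext: ECMKZECMKZECMK
L(11)−E(4): 7 → H
B(1)−C(2): -1≡25 → Z
H(7)−M(12): -5≡21 → V
M(12)−K(10): 2 → C
M(12)−Z(25): -13≡13 → N
P(15)−E(4): 11 → L
L(11)−C(2): 9 → J
V(21)−M(12): 9 → J
L(11)−K(10): 1 → B
K(10)−Z(25): -15≡11 → L
X(23)−E(4): 19 → T
W(22)−C(2): 20 → U
G(6)−M(12): -6≡20 → U
V(21)−K(10): 11 → L

HZVCNLJJBLTUUL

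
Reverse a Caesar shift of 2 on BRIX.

B(1): 1−2=-1≡25 → Z
R(17): 17−2=15 → P
I(8): 8−2=6 → G
X(23): 23−2=21 → V

ZPGV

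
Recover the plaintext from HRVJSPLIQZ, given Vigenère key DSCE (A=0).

EZTFPXJENH

Repeat the key across the ciphertext: DSCEDSCEDS
H(7)−D(3): 4 → E
R(17)−S(18): -1≡25 → Z
V(21)−C(2): 19 → T
J(9)−E(4): 5 → F
S(18)−D(3): 15 → P
P(15)−S(18): -3≡23 → X
L(11)−C(2): 9 → J
I(8)−E(4): 4 → E
Q(16)−D(3): 13 → N
Z(25)−S(18): 7 → H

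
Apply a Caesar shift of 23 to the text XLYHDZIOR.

X(23): 23+23=46≡20 → U
L(11): 11+23=34≡8 → I
Y(24): 24+23=47≡21 → V
H(7): 7+23=30≡4 → E
D(3): 3+23=26≡0 → A
Z(25): 25+23=48≡22 → W
I(8): 8+23=31≡5 → F
O(14): 14+23=37≡11 → L
R(17): 17+23=40≡14 → O

UIVEAWFLO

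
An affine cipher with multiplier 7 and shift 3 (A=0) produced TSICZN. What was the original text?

GRXLSU

The inverse of 7 mod 26 is 15, since 7·15=105≡1. Apply D(y)=15·(y−3) mod 26:
T(19): 15·(19−3)=240≡6 → G
S(18): 15·(18−3)=225≡17 → R
I(8): 15·(8−3)=75≡23 → X
C(2): 15·(2−3)=-15≡11 → L
Z(25): 15·(25−3)=330≡18 → S
N(13): 15·(13−3)=150≡20 → U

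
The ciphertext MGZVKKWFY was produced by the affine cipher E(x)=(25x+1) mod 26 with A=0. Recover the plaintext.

PVCGRRFWD

The inverse of 25 mod 26 is 25, since 25·25=625≡1. Apply D(y)=25·(y−1) mod 26:
M(12): 25·(12−1)=275≡15 → P
G(6): 25·(6−1)=125≡21 → V
Z(25): 25·(25−1)=600≡2 → C
V(21): 25·(21−1)=500≡6 → G
K(10): 25·(10−1)=225≡17 → R
K(10): 25·(10−1)=225≡17 → R
W(22): 25·(22−1)=525≡5 → F
F(5): 25·(5−1)=100≡22 → W
Y(24): 25·(24−1)=575≡3 → D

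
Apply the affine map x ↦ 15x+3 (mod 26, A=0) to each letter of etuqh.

lcrje

e(4): 15·4+3=63≡11 → l
t(19): 15·19+3=288≡2 → c
u(20): 15·20+3=303≡17 → r
q(16): 15·16+3=243≡9 → j
h(7): 15·7+3=108≡4 → e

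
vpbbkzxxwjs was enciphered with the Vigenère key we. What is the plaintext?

zlfxovbtafw

Repeat the key across the ciphertext: wewewewewew
v(21)−w(22): -1≡25 → z
p(15)−e(4): 11 → l
b(1)−w(22): -21≡5 → f
b(1)−e(4): -3≡23 → x
k(10)−w(22): -12≡14 → o
z(25)−e(4): 21 → v
x(23)−w(22): 1 → b
x(23)−e(4): 19 → t
w(22)−w(22): 0 → a
j(9)−e(4): 5 → f
s(18)−w(22): -4≡22 → w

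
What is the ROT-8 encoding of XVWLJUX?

X(23): 23+8=31≡5 → F
V(21): 21+8=29≡3 → D
W(22): 22+8=30≡4 → E
L(11): 11+8=19 → T
J(9): 9+8=17 → R
U(20): 20+8=28≡2 → C
X(23): 23+8=31≡5 → F

FDETRCF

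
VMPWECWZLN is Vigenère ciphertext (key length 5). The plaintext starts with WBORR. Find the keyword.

ZLBFN

Subtract each crib letter from the matching ciphertext letter (mod 26):
V(21)−W(22)=-1≡25 → Z
M(12)−B(1)=11 → L
P(15)−O(14)=1 → B
W(22)−R(17)=5 → F
E(4)−R(17)=-13≡13 → N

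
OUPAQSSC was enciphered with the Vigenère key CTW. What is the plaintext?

Repeat the key across the ciphertext: CTWCTWCT
O(14)−C(2): 12 → M
U(20)−T(19): 1 → B
P(15)−W(22): -7≡19 → T
A(0)−C(2): -2≡24 → Y
Q(16)−T(19): -3≡23 → X
S(18)−W(22): -4≡22 → W
S(18)−C(2): 16 → Q
C(2)−T(19): -17≡9 → J

MBTYXWQJ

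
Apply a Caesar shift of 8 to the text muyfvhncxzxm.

m(12): 12+8=20 → u
u(20): 20+8=28≡2 → c
y(24): 24+8=32≡6 → g
f(5): 5+8=13 → n
v(21): 21+8=29≡3 → d
h(7): 7+8=15 → p
n(13): 13+8=21 → v
c(2): 2+8=10 → k
x(23): 23+8=31≡5 → f
z(25): 25+8=33≡7 → h
x(23): 23+8=31≡5 → f
m(12): 12+8=20 → u

ucgndpvkfhfu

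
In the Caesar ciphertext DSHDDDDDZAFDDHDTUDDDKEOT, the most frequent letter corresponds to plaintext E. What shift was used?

25

The most frequent ciphertext letter is D (appears 12 times).
D is position 3; E is position 4.
Shift = -1≡25.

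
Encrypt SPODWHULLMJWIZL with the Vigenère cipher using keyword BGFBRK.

TVTENRVRQNAGJFQ

Repeat the key across the message: BGFBRKBGFBRKBGF
S(18)+B(1): 19 → T
P(15)+G(6): 21 → V
O(14)+F(5): 19 → T
D(3)+B(1): 4 → E
W(22)+R(17): 39≡13 → N
H(7)+K(10): 17 → R
U(20)+B(1): 21 → V
L(11)+G(6): 17 → R
L(11)+F(5): 16 → Q
M(12)+B(1): 13 → N
J(9)+R(17): 26≡0 → A
W(22)+K(10): 32≡6 → G
I(8)+B(1): 9 → J
Z(25)+G(6): 31≡5 → F
L(11)+F(5): 16 → Q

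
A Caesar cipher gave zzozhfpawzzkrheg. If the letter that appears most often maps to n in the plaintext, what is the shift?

The most frequent ciphertext letter is z (appears 5 times).
z is position 25; n is position 13.
Shift = 12.

12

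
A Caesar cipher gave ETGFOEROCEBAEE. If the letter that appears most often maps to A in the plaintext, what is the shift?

4

The most frequent ciphertext letter is E (appears 5 times).
E is position 4; A is position 0.
Shift = 4.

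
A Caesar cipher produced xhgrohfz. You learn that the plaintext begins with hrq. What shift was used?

From the crib: x(23)−h(7)=16, so the shift is 16.

16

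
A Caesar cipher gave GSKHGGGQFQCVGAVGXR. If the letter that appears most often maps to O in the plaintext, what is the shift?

18

The most frequent ciphertext letter is G (appears 6 times).
G is position 6; O is position 14.
Shift = -8≡18.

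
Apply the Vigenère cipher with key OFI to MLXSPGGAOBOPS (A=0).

AQFGUOUFWPTXG

Repeat the key across the message: OFIOFIOFIOFIO
M(12)+O(14): 26≡0 → A
L(11)+F(5): 16 → Q
X(23)+I(8): 31≡5 → F
S(18)+O(14): 32≡6 → G
P(15)+F(5): 20 → U
G(6)+I(8): 14 → O
G(6)+O(14): 20 → U
A(0)+F(5): 5 → F
O(14)+I(8): 22 → W
B(1)+O(14): 15 → P
O(14)+F(5): 19 → T
P(15)+I(8): 23 → X
S(18)+O(14): 32≡6 → G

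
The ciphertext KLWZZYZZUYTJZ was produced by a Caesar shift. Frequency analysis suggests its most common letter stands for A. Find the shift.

25

The most frequent ciphertext letter is Z (appears 5 times).
Z is position 25; A is position 0.
Shift = 25.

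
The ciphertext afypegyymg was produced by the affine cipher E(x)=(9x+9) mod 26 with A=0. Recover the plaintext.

The inverse of 9 mod 26 is 3, since 9·3=27≡1. Apply D(y)=3·(y−9) mod 26:
a(0): 3·(0−9)=-27≡25 → z
f(5): 3·(5−9)=-12≡14 → o
y(24): 3·(24−9)=45≡19 → t
p(15): 3·(15−9)=18 → s
e(4): 3·(4−9)=-15≡11 → l
g(6): 3·(6−9)=-9≡17 → r
y(24): 3·(24−9)=45≡19 → t
y(24): 3·(24−9)=45≡19 → t
m(12): 3·(12−9)=9 → j
g(6): 3·(6−9)=-9≡17 → r

zotslrttjr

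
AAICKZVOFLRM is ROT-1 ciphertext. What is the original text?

ZZHBJYUNEKQL

A(0): 0−1=-1≡25 → Z
A(0): 0−1=-1≡25 → Z
I(8): 8−1=7 → H
C(2): 2−1=1 → B
K(10): 10−1=9 → J
Z(25): 25−1=24 → Y
V(21): 21−1=20 → U
O(14): 14−1=13 → N
F(5): 5−1=4 → E
L(11): 11−1=10 → K
R(17): 17−1=16 → Q
M(12): 12−1=11 → L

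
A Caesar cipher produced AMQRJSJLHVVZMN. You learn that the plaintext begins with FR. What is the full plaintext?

From the crib: A(0)−F(5)=-5≡21, so the shift is 21.
Subtract 21 from each ciphertext letter:
A(0): 0−21=-21≡5 → F
M(12): 12−21=-9≡17 → R
Q(16): 16−21=-5≡21 → V
R(17): 17−21=-4≡22 → W
J(9): 9−21=-12≡14 → O
S(18): 18−21=-3≡23 → X
J(9): 9−21=-12≡14 → O
L(11): 11−21=-10≡16 → Q
H(7): 7−21=-14≡12 → M
V(21): 21−21=0 → A
V(21): 21−21=0 → A
Z(25): 25−21=4 → E
M(12): 12−21=-9≡17 → R
N(13): 13−21=-8≡18 → S

FRVWOXOQMAAERS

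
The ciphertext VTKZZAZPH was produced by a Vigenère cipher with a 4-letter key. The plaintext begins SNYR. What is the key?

Subtract each crib letter from the matching ciphertext letter (mod 26):
V(21)−S(18)=3 → D
T(19)−N(13)=6 → G
K(10)−Y(24)=-14≡12 → M
Z(25)−R(17)=8 → I

DGMI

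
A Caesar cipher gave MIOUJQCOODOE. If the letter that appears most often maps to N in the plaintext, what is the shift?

The most frequent ciphertext letter is O (appears 4 times).
O is position 14; N is position 13.
Shift = 1.

1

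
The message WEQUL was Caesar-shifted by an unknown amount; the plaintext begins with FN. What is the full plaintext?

FNZDU

From the crib: W(22)−F(5)=17, so the shift is 17.
Subtract 17 from each ciphertext letter:
W(22): 22−17=5 → F
E(4): 4−17=-13≡13 → N
Q(16): 16−17=-1≡25 → Z
U(20): 20−17=3 → D
L(11): 11−17=-6≡20 → U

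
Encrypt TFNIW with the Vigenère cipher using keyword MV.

FAZDI

Repeat the key across the message: MVMVM
T(19)+M(12): 31≡5 → F
F(5)+V(21): 26≡0 → A
N(13)+M(12): 25 → Z
I(8)+V(21): 29≡3 → D
W(22)+M(12): 34≡8 → I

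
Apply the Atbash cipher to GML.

G(6) → T(19)
M(12) → N(13)
L(11) → O(14)

TNO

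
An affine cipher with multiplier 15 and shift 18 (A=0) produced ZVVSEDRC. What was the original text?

The inverse of 15 mod 26 is 7, since 15·7=105≡1. Apply D(y)=7·(y−18) mod 26:
Z(25): 7·(25−18)=49≡23 → X
V(21): 7·(21−18)=21 → V
V(21): 7·(21−18)=21 → V
S(18): 7·(18−18)=0 → A
E(4): 7·(4−18)=-98≡6 → G
D(3): 7·(3−18)=-105≡25 → Z
R(17): 7·(17−18)=-7≡19 → T
C(2): 7·(2−18)=-112≡18 → S

XVVAGZTS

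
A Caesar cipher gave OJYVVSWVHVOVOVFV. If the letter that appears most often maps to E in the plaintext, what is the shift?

17

The most frequent ciphertext letter is V (appears 7 times).
V is position 21; E is position 4.
Shift = 17.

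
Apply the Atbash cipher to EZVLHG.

VAEOST

E(4) → V(21)
Z(25) → A(0)
V(21) → E(4)
L(11) → O(14)
H(7) → S(18)
G(6) → T(19)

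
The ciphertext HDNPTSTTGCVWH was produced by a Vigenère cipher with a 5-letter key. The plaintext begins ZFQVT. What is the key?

Subtract each crib letter from the matching ciphertext letter (mod 26):
H(7)−Z(25)=-18≡8 → I
D(3)−F(5)=-2≡24 → Y
N(13)−Q(16)=-3≡23 → X
P(15)−V(21)=-6≡20 → U
T(19)−T(19)=0 → A

IYXUA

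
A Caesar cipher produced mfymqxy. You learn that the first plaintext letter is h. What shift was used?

From the crib: m(12)−h(7)=5, so the shift is 5.

5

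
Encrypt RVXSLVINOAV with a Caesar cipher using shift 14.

R(17): 17+14=31≡5 → F
V(21): 21+14=35≡9 → J
X(23): 23+14=37≡11 → L
S(18): 18+14=32≡6 → G
L(11): 11+14=25 → Z
V(21): 21+14=35≡9 → J
I(8): 8+14=22 → W
N(13): 13+14=27≡1 → B
O(14): 14+14=28≡2 → C
A(0): 0+14=14 → O
V(21): 21+14=35≡9 → J

FJLGZJWBCOJ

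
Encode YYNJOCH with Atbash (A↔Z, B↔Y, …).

BBMQLXS

Y(24) → B(1)
Y(24) → B(1)
N(13) → M(12)
J(9) → Q(16)
O(14) → L(11)
C(2) → X(23)
H(7) → S(18)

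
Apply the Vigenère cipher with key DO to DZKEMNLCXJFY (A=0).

Repeat the key across the message: DODODODODODO
D(3)+D(3): 6 → G
Z(25)+O(14): 39≡13 → N
K(10)+D(3): 13 → N
E(4)+O(14): 18 → S
M(12)+D(3): 15 → P
N(13)+O(14): 27≡1 → B
L(11)+D(3): 14 → O
C(2)+O(14): 16 → Q
X(23)+D(3): 26≡0 → A
J(9)+O(14): 23 → X
F(5)+D(3): 8 → I
Y(24)+O(14): 38≡12 → M

GNNSPBOQAXIM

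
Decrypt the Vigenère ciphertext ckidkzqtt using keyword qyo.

Repeat the key across the ciphertext: qyoqyoqyo
c(2)−q(16): -14≡12 → m
k(10)−y(24): -14≡12 → m
i(8)−o(14): -6≡20 → u
d(3)−q(16): -13≡13 → n
k(10)−y(24): -14≡12 → m
z(25)−o(14): 11 → l
q(16)−q(16): 0 → a
t(19)−y(24): -5≡21 → v
t(19)−o(14): 5 → f

mmunmlavf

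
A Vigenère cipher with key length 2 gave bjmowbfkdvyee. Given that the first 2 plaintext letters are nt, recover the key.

Subtract each crib letter from the matching ciphertext letter (mod 26):
b(1)−n(13)=-12≡14 → o
j(9)−t(19)=-10≡16 → q

oq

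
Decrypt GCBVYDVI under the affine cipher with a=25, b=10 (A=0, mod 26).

EIJPMHPC

The inverse of 25 mod 26 is 25, since 25·25=625≡1. Apply D(y)=25·(y−10) mod 26:
G(6): 25·(6−10)=-100≡4 → E
C(2): 25·(2−10)=-200≡8 → I
B(1): 25·(1−10)=-225≡9 → J
V(21): 25·(21−10)=275≡15 → P
Y(24): 25·(24−10)=350≡12 → M
D(3): 25·(3−10)=-175≡7 → H
V(21): 25·(21−10)=275≡15 → P
I(8): 25·(8−10)=-50≡2 → C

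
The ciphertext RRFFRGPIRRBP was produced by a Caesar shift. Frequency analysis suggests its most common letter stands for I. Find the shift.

The most frequent ciphertext letter is R (appears 5 times).
R is position 17; I is position 8.
Shift = 9.

9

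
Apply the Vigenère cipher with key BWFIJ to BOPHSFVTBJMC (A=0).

CKUPBGRYJSNY

Repeat the key across the message: BWFIJBWFIJBW
B(1)+B(1): 2 → C
O(14)+W(22): 36≡10 → K
P(15)+F(5): 20 → U
H(7)+I(8): 15 → P
S(18)+J(9): 27≡1 → B
F(5)+B(1): 6 → G
V(21)+W(22): 43≡17 → R
T(19)+F(5): 24 → Y
B(1)+I(8): 9 → J
J(9)+J(9): 18 → S
M(12)+B(1): 13 → N
C(2)+W(22): 24 → Y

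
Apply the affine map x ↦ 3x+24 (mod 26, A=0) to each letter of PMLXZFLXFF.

P(15): 3·15+24=69≡17 → R
M(12): 3·12+24=60≡8 → I
L(11): 3·11+24=57≡5 → F
X(23): 3·23+24=93≡15 → P
Z(25): 3·25+24=99≡21 → V
F(5): 3·5+24=39≡13 → N
L(11): 3·11+24=57≡5 → F
X(23): 3·23+24=93≡15 → P
F(5): 3·5+24=39≡13 → N
F(5): 3·5+24=39≡13 → N

RIFPVNFPNN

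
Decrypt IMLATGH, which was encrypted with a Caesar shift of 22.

I(8): 8−22=-14≡12 → M
M(12): 12−22=-10≡16 → Q
L(11): 11−22=-11≡15 → P
A(0): 0−22=-22≡4 → E
T(19): 19−22=-3≡23 → X
G(6): 6−22=-16≡10 → K
H(7): 7−22=-15≡11 → L

MQPEXKL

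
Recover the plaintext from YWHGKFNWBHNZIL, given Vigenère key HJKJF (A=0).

RNXXFYEMSCGQYC

Repeat the key across the ciphertext: HJKJFHJKJFHJKJ
Y(24)−H(7): 17 → R
W(22)−J(9): 13 → N
H(7)−K(10): -3≡23 → X
G(6)−J(9): -3≡23 → X
K(10)−F(5): 5 → F
F(5)−H(7): -2≡24 → Y
N(13)−J(9): 4 → E
W(22)−K(10): 12 → M
B(1)−J(9): -8≡18 → S
H(7)−F(5): 2 → C
N(13)−H(7): 6 → G
Z(25)−J(9): 16 → Q
I(8)−K(10): -2≡24 → Y
L(11)−J(9): 2 → C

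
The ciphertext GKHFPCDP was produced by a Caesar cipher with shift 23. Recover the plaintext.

G(6): 6−23=-17≡9 → J
K(10): 10−23=-13≡13 → N
H(7): 7−23=-16≡10 → K
F(5): 5−23=-18≡8 → I
P(15): 15−23=-8≡18 → S
C(2): 2−23=-21≡5 → F
D(3): 3−23=-20≡6 → G
P(15): 15−23=-8≡18 → S

JNKISFGS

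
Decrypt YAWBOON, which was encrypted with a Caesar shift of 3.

Y(24): 24−3=21 → V
A(0): 0−3=-3≡23 → X
W(22): 22−3=19 → T
B(1): 1−3=-2≡24 → Y
O(14): 14−3=11 → L
O(14): 14−3=11 → L
N(13): 13−3=10 → K

VXTYLLK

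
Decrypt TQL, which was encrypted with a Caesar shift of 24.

VSN

T(19): 19−24=-5≡21 → V
Q(16): 16−24=-8≡18 → S
L(11): 11−24=-13≡13 → N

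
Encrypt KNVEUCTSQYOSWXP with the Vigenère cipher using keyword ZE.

Repeat the key across the message: ZEZEZEZEZEZEZEZ
K(10)+Z(25): 35≡9 → J
N(13)+E(4): 17 → R
V(21)+Z(25): 46≡20 → U
E(4)+E(4): 8 → I
U(20)+Z(25): 45≡19 → T
C(2)+E(4): 6 → G
T(19)+Z(25): 44≡18 → S
S(18)+E(4): 22 → W
Q(16)+Z(25): 41≡15 → P
Y(24)+E(4): 28≡2 → C
O(14)+Z(25): 39≡13 → N
S(18)+E(4): 22 → W
W(22)+Z(25): 47≡21 → V
X(23)+E(4): 27≡1 → B
P(15)+Z(25): 40≡14 → O

JRUITGSWPCNWVBO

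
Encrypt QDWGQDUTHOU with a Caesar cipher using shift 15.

FSLVFSJIWDJ

Q(16): 16+15=31≡5 → F
D(3): 3+15=18 → S
W(22): 22+15=37≡11 → L
G(6): 6+15=21 → V
Q(16): 16+15=31≡5 → F
D(3): 3+15=18 → S
U(20): 20+15=35≡9 → J
T(19): 19+15=34≡8 → I
H(7): 7+15=22 → W
O(14): 14+15=29≡3 → D
U(20): 20+15=35≡9 → J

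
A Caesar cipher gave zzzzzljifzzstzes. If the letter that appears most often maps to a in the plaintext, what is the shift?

25

The most frequent ciphertext letter is z (appears 8 times).
z is position 25; a is position 0.
Shift = 25.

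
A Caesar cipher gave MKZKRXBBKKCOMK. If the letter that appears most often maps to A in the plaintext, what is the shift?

10

The most frequent ciphertext letter is K (appears 5 times).
K is position 10; A is position 0.
Shift = 10.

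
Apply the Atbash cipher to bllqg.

b(1) → y(24)
l(11) → o(14)
l(11) → o(14)
q(16) → j(9)
g(6) → t(19)

yoojt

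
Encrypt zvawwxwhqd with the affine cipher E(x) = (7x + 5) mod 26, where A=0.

z(25): 7·25+5=180≡24 → y
v(21): 7·21+5=152≡22 → w
a(0): 7·0+5=5 → f
w(22): 7·22+5=159≡3 → d
w(22): 7·22+5=159≡3 → d
x(23): 7·23+5=166≡10 → k
w(22): 7·22+5=159≡3 → d
h(7): 7·7+5=54≡2 → c
q(16): 7·16+5=117≡13 → n
d(3): 7·3+5=26≡0 → a

ywfddkdcna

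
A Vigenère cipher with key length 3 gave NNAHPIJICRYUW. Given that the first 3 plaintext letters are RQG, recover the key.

WXU

Subtract each crib letter from the matching ciphertext letter (mod 26):
N(13)−R(17)=-4≡22 → W
N(13)−Q(16)=-3≡23 → X
A(0)−G(6)=-6≡20 → U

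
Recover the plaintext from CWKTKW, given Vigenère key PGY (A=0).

Repeat the key across the ciphertext: PGYPGY
C(2)−P(15): -13≡13 → N
W(22)−G(6): 16 → Q
K(10)−Y(24): -14≡12 → M
T(19)−P(15): 4 → E
K(10)−G(6): 4 → E
W(22)−Y(24): -2≡24 → Y

NQMEEY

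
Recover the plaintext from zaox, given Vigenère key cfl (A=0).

xvdv

Repeat the key across the ciphertext: cflc
z(25)−c(2): 23 → x
a(0)−f(5): -5≡21 → v
o(14)−l(11): 3 → d
x(23)−c(2): 21 → v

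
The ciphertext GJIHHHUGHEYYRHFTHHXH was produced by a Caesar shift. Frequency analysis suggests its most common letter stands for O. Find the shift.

19

The most frequent ciphertext letter is H (appears 8 times).
H is position 7; O is position 14.
Shift = -7≡19.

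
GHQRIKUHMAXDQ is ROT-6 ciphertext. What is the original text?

ABKLCEOBGURXK

G(6): 6−6=0 → A
H(7): 7−6=1 → B
Q(16): 16−6=10 → K
R(17): 17−6=11 → L
I(8): 8−6=2 → C
K(10): 10−6=4 → E
U(20): 20−6=14 → O
H(7): 7−6=1 → B
M(12): 12−6=6 → G
A(0): 0−6=-6≡20 → U
X(23): 23−6=17 → R
D(3): 3−6=-3≡23 → X
Q(16): 16−6=10 → K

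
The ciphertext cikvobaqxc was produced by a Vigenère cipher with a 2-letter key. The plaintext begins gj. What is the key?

wz

Subtract each crib letter from the matching ciphertext letter (mod 26):
c(2)−g(6)=-4≡22 → w
i(8)−j(9)=-1≡25 → z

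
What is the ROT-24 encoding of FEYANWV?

DCWYLUT

F(5): 5+24=29≡3 → D
E(4): 4+24=28≡2 → C
Y(24): 24+24=48≡22 → W
A(0): 0+24=24 → Y
N(13): 13+24=37≡11 → L
W(22): 22+24=46≡20 → U
V(21): 21+24=45≡19 → T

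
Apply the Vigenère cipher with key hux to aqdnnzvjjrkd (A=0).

Repeat the key across the message: huxhuxhuxhux
a(0)+h(7): 7 → h
q(16)+u(20): 36≡10 → k
d(3)+x(23): 26≡0 → a
n(13)+h(7): 20 → u
n(13)+u(20): 33≡7 → h
z(25)+x(23): 48≡22 → w
v(21)+h(7): 28≡2 → c
j(9)+u(20): 29≡3 → d
j(9)+x(23): 32≡6 → g
r(17)+h(7): 24 → y
k(10)+u(20): 30≡4 → e
d(3)+x(23): 26≡0 → a

hkauhwcdgyea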